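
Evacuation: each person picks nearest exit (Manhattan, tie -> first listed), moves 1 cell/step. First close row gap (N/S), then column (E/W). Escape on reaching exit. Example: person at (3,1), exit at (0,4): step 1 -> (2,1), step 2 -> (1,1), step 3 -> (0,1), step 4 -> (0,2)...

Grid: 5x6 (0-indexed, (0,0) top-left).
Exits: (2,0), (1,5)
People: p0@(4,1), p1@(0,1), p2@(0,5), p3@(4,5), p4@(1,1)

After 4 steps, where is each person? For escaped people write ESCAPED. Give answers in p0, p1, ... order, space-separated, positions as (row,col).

Step 1: p0:(4,1)->(3,1) | p1:(0,1)->(1,1) | p2:(0,5)->(1,5)->EXIT | p3:(4,5)->(3,5) | p4:(1,1)->(2,1)
Step 2: p0:(3,1)->(2,1) | p1:(1,1)->(2,1) | p2:escaped | p3:(3,5)->(2,5) | p4:(2,1)->(2,0)->EXIT
Step 3: p0:(2,1)->(2,0)->EXIT | p1:(2,1)->(2,0)->EXIT | p2:escaped | p3:(2,5)->(1,5)->EXIT | p4:escaped

ESCAPED ESCAPED ESCAPED ESCAPED ESCAPED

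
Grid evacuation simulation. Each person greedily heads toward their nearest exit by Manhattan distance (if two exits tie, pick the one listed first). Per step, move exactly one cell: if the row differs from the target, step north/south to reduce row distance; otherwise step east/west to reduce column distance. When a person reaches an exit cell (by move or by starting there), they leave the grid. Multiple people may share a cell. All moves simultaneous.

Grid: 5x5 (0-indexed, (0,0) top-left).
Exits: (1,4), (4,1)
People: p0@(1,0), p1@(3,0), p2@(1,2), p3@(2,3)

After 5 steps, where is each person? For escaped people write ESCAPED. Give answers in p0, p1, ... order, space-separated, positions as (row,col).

Step 1: p0:(1,0)->(1,1) | p1:(3,0)->(4,0) | p2:(1,2)->(1,3) | p3:(2,3)->(1,3)
Step 2: p0:(1,1)->(1,2) | p1:(4,0)->(4,1)->EXIT | p2:(1,3)->(1,4)->EXIT | p3:(1,3)->(1,4)->EXIT
Step 3: p0:(1,2)->(1,3) | p1:escaped | p2:escaped | p3:escaped
Step 4: p0:(1,3)->(1,4)->EXIT | p1:escaped | p2:escaped | p3:escaped

ESCAPED ESCAPED ESCAPED ESCAPED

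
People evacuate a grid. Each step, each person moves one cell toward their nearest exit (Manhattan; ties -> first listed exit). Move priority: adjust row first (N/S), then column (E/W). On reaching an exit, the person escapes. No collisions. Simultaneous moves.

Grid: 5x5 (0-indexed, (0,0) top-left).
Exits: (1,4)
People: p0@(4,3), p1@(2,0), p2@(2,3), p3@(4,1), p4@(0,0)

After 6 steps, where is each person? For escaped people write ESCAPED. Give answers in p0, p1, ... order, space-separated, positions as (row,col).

Step 1: p0:(4,3)->(3,3) | p1:(2,0)->(1,0) | p2:(2,3)->(1,3) | p3:(4,1)->(3,1) | p4:(0,0)->(1,0)
Step 2: p0:(3,3)->(2,3) | p1:(1,0)->(1,1) | p2:(1,3)->(1,4)->EXIT | p3:(3,1)->(2,1) | p4:(1,0)->(1,1)
Step 3: p0:(2,3)->(1,3) | p1:(1,1)->(1,2) | p2:escaped | p3:(2,1)->(1,1) | p4:(1,1)->(1,2)
Step 4: p0:(1,3)->(1,4)->EXIT | p1:(1,2)->(1,3) | p2:escaped | p3:(1,1)->(1,2) | p4:(1,2)->(1,3)
Step 5: p0:escaped | p1:(1,3)->(1,4)->EXIT | p2:escaped | p3:(1,2)->(1,3) | p4:(1,3)->(1,4)->EXIT
Step 6: p0:escaped | p1:escaped | p2:escaped | p3:(1,3)->(1,4)->EXIT | p4:escaped

ESCAPED ESCAPED ESCAPED ESCAPED ESCAPED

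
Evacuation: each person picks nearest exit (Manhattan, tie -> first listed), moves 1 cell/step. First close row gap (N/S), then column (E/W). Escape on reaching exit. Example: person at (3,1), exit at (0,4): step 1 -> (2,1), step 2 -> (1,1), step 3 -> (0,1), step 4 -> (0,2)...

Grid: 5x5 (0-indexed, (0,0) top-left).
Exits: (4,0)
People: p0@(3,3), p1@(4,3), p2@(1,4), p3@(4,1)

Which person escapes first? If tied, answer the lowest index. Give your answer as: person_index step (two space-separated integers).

Answer: 3 1

Derivation:
Step 1: p0:(3,3)->(4,3) | p1:(4,3)->(4,2) | p2:(1,4)->(2,4) | p3:(4,1)->(4,0)->EXIT
Step 2: p0:(4,3)->(4,2) | p1:(4,2)->(4,1) | p2:(2,4)->(3,4) | p3:escaped
Step 3: p0:(4,2)->(4,1) | p1:(4,1)->(4,0)->EXIT | p2:(3,4)->(4,4) | p3:escaped
Step 4: p0:(4,1)->(4,0)->EXIT | p1:escaped | p2:(4,4)->(4,3) | p3:escaped
Step 5: p0:escaped | p1:escaped | p2:(4,3)->(4,2) | p3:escaped
Step 6: p0:escaped | p1:escaped | p2:(4,2)->(4,1) | p3:escaped
Step 7: p0:escaped | p1:escaped | p2:(4,1)->(4,0)->EXIT | p3:escaped
Exit steps: [4, 3, 7, 1]
First to escape: p3 at step 1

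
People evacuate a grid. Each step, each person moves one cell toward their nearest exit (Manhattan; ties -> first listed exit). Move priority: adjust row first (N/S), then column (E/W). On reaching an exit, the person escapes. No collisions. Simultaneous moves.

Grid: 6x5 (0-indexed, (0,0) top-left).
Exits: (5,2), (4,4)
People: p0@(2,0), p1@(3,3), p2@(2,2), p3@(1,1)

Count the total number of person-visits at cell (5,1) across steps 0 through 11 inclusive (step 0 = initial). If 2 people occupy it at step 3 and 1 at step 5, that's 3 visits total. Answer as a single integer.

Answer: 2

Derivation:
Step 0: p0@(2,0) p1@(3,3) p2@(2,2) p3@(1,1) -> at (5,1): 0 [-], cum=0
Step 1: p0@(3,0) p1@(4,3) p2@(3,2) p3@(2,1) -> at (5,1): 0 [-], cum=0
Step 2: p0@(4,0) p1@ESC p2@(4,2) p3@(3,1) -> at (5,1): 0 [-], cum=0
Step 3: p0@(5,0) p1@ESC p2@ESC p3@(4,1) -> at (5,1): 0 [-], cum=0
Step 4: p0@(5,1) p1@ESC p2@ESC p3@(5,1) -> at (5,1): 2 [p0,p3], cum=2
Step 5: p0@ESC p1@ESC p2@ESC p3@ESC -> at (5,1): 0 [-], cum=2
Total visits = 2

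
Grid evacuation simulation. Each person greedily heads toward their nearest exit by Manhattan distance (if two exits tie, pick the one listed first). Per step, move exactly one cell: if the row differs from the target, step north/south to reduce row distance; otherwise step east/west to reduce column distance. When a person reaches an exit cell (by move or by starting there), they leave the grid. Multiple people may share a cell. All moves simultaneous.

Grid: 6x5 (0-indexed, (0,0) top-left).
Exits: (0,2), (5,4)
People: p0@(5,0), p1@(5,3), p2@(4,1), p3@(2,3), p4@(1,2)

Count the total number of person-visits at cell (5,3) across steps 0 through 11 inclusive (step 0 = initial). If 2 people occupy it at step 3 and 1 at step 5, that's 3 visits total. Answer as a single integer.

Step 0: p0@(5,0) p1@(5,3) p2@(4,1) p3@(2,3) p4@(1,2) -> at (5,3): 1 [p1], cum=1
Step 1: p0@(5,1) p1@ESC p2@(5,1) p3@(1,3) p4@ESC -> at (5,3): 0 [-], cum=1
Step 2: p0@(5,2) p1@ESC p2@(5,2) p3@(0,3) p4@ESC -> at (5,3): 0 [-], cum=1
Step 3: p0@(5,3) p1@ESC p2@(5,3) p3@ESC p4@ESC -> at (5,3): 2 [p0,p2], cum=3
Step 4: p0@ESC p1@ESC p2@ESC p3@ESC p4@ESC -> at (5,3): 0 [-], cum=3
Total visits = 3

Answer: 3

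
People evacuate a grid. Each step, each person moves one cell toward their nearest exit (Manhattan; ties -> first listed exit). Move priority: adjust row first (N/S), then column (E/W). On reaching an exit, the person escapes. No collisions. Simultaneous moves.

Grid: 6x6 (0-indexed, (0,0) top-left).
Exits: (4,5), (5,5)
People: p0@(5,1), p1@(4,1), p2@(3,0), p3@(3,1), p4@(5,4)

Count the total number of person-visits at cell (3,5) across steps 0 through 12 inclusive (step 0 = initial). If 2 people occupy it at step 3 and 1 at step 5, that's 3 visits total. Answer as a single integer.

Answer: 0

Derivation:
Step 0: p0@(5,1) p1@(4,1) p2@(3,0) p3@(3,1) p4@(5,4) -> at (3,5): 0 [-], cum=0
Step 1: p0@(5,2) p1@(4,2) p2@(4,0) p3@(4,1) p4@ESC -> at (3,5): 0 [-], cum=0
Step 2: p0@(5,3) p1@(4,3) p2@(4,1) p3@(4,2) p4@ESC -> at (3,5): 0 [-], cum=0
Step 3: p0@(5,4) p1@(4,4) p2@(4,2) p3@(4,3) p4@ESC -> at (3,5): 0 [-], cum=0
Step 4: p0@ESC p1@ESC p2@(4,3) p3@(4,4) p4@ESC -> at (3,5): 0 [-], cum=0
Step 5: p0@ESC p1@ESC p2@(4,4) p3@ESC p4@ESC -> at (3,5): 0 [-], cum=0
Step 6: p0@ESC p1@ESC p2@ESC p3@ESC p4@ESC -> at (3,5): 0 [-], cum=0
Total visits = 0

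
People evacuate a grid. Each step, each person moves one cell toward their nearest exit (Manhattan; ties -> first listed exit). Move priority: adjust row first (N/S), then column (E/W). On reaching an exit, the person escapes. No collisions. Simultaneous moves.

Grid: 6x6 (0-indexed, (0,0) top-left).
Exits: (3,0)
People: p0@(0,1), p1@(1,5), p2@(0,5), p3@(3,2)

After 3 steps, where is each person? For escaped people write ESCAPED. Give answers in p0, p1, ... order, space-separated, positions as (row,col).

Step 1: p0:(0,1)->(1,1) | p1:(1,5)->(2,5) | p2:(0,5)->(1,5) | p3:(3,2)->(3,1)
Step 2: p0:(1,1)->(2,1) | p1:(2,5)->(3,5) | p2:(1,5)->(2,5) | p3:(3,1)->(3,0)->EXIT
Step 3: p0:(2,1)->(3,1) | p1:(3,5)->(3,4) | p2:(2,5)->(3,5) | p3:escaped

(3,1) (3,4) (3,5) ESCAPED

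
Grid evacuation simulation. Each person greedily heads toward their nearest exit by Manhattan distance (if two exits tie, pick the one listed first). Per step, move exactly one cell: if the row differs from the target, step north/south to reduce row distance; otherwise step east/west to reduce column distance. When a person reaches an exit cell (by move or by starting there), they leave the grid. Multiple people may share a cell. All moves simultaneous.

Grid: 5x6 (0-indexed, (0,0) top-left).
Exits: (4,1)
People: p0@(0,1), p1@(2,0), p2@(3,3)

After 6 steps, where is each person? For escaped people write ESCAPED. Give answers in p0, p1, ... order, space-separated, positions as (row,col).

Step 1: p0:(0,1)->(1,1) | p1:(2,0)->(3,0) | p2:(3,3)->(4,3)
Step 2: p0:(1,1)->(2,1) | p1:(3,0)->(4,0) | p2:(4,3)->(4,2)
Step 3: p0:(2,1)->(3,1) | p1:(4,0)->(4,1)->EXIT | p2:(4,2)->(4,1)->EXIT
Step 4: p0:(3,1)->(4,1)->EXIT | p1:escaped | p2:escaped

ESCAPED ESCAPED ESCAPED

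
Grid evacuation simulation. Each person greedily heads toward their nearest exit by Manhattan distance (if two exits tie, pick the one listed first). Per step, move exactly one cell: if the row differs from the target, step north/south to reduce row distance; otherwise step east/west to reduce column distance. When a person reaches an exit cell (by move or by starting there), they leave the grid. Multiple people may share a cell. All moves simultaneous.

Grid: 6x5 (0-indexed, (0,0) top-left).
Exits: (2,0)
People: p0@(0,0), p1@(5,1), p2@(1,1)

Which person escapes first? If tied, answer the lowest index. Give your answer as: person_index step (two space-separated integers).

Step 1: p0:(0,0)->(1,0) | p1:(5,1)->(4,1) | p2:(1,1)->(2,1)
Step 2: p0:(1,0)->(2,0)->EXIT | p1:(4,1)->(3,1) | p2:(2,1)->(2,0)->EXIT
Step 3: p0:escaped | p1:(3,1)->(2,1) | p2:escaped
Step 4: p0:escaped | p1:(2,1)->(2,0)->EXIT | p2:escaped
Exit steps: [2, 4, 2]
First to escape: p0 at step 2

Answer: 0 2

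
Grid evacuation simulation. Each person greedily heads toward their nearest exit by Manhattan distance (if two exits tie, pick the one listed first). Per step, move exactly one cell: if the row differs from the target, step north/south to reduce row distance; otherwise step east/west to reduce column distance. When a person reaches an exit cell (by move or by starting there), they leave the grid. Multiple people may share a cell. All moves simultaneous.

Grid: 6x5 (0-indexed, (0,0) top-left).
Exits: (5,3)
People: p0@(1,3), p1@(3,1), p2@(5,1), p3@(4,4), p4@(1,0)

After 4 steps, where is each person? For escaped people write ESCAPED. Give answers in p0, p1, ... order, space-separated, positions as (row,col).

Step 1: p0:(1,3)->(2,3) | p1:(3,1)->(4,1) | p2:(5,1)->(5,2) | p3:(4,4)->(5,4) | p4:(1,0)->(2,0)
Step 2: p0:(2,3)->(3,3) | p1:(4,1)->(5,1) | p2:(5,2)->(5,3)->EXIT | p3:(5,4)->(5,3)->EXIT | p4:(2,0)->(3,0)
Step 3: p0:(3,3)->(4,3) | p1:(5,1)->(5,2) | p2:escaped | p3:escaped | p4:(3,0)->(4,0)
Step 4: p0:(4,3)->(5,3)->EXIT | p1:(5,2)->(5,3)->EXIT | p2:escaped | p3:escaped | p4:(4,0)->(5,0)

ESCAPED ESCAPED ESCAPED ESCAPED (5,0)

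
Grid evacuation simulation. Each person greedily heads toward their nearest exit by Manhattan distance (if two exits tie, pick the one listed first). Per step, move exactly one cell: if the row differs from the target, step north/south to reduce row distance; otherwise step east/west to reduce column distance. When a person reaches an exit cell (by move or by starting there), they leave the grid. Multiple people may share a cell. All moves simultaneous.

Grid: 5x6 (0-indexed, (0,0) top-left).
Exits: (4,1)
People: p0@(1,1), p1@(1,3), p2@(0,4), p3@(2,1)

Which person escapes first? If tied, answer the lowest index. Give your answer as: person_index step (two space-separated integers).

Answer: 3 2

Derivation:
Step 1: p0:(1,1)->(2,1) | p1:(1,3)->(2,3) | p2:(0,4)->(1,4) | p3:(2,1)->(3,1)
Step 2: p0:(2,1)->(3,1) | p1:(2,3)->(3,3) | p2:(1,4)->(2,4) | p3:(3,1)->(4,1)->EXIT
Step 3: p0:(3,1)->(4,1)->EXIT | p1:(3,3)->(4,3) | p2:(2,4)->(3,4) | p3:escaped
Step 4: p0:escaped | p1:(4,3)->(4,2) | p2:(3,4)->(4,4) | p3:escaped
Step 5: p0:escaped | p1:(4,2)->(4,1)->EXIT | p2:(4,4)->(4,3) | p3:escaped
Step 6: p0:escaped | p1:escaped | p2:(4,3)->(4,2) | p3:escaped
Step 7: p0:escaped | p1:escaped | p2:(4,2)->(4,1)->EXIT | p3:escaped
Exit steps: [3, 5, 7, 2]
First to escape: p3 at step 2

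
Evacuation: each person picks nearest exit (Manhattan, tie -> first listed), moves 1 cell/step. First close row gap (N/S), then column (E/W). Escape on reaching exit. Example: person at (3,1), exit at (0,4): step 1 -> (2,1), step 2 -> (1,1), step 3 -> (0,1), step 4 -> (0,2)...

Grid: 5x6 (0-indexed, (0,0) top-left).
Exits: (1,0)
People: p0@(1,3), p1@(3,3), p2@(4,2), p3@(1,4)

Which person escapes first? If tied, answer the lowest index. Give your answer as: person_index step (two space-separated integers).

Answer: 0 3

Derivation:
Step 1: p0:(1,3)->(1,2) | p1:(3,3)->(2,3) | p2:(4,2)->(3,2) | p3:(1,4)->(1,3)
Step 2: p0:(1,2)->(1,1) | p1:(2,3)->(1,3) | p2:(3,2)->(2,2) | p3:(1,3)->(1,2)
Step 3: p0:(1,1)->(1,0)->EXIT | p1:(1,3)->(1,2) | p2:(2,2)->(1,2) | p3:(1,2)->(1,1)
Step 4: p0:escaped | p1:(1,2)->(1,1) | p2:(1,2)->(1,1) | p3:(1,1)->(1,0)->EXIT
Step 5: p0:escaped | p1:(1,1)->(1,0)->EXIT | p2:(1,1)->(1,0)->EXIT | p3:escaped
Exit steps: [3, 5, 5, 4]
First to escape: p0 at step 3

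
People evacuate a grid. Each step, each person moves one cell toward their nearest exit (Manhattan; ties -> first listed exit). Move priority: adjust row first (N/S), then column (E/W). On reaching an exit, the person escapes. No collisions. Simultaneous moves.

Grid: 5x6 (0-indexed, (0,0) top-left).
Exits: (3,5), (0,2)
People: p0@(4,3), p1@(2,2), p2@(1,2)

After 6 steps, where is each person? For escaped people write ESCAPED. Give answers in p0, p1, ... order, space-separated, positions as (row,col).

Step 1: p0:(4,3)->(3,3) | p1:(2,2)->(1,2) | p2:(1,2)->(0,2)->EXIT
Step 2: p0:(3,3)->(3,4) | p1:(1,2)->(0,2)->EXIT | p2:escaped
Step 3: p0:(3,4)->(3,5)->EXIT | p1:escaped | p2:escaped

ESCAPED ESCAPED ESCAPED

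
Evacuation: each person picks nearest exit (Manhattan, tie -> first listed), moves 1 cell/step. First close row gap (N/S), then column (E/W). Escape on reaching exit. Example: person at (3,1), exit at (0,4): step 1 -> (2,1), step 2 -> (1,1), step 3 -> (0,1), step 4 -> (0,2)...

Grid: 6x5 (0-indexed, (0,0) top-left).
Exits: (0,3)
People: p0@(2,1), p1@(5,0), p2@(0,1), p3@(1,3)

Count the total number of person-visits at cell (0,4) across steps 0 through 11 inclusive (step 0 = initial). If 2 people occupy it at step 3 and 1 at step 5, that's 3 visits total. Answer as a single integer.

Step 0: p0@(2,1) p1@(5,0) p2@(0,1) p3@(1,3) -> at (0,4): 0 [-], cum=0
Step 1: p0@(1,1) p1@(4,0) p2@(0,2) p3@ESC -> at (0,4): 0 [-], cum=0
Step 2: p0@(0,1) p1@(3,0) p2@ESC p3@ESC -> at (0,4): 0 [-], cum=0
Step 3: p0@(0,2) p1@(2,0) p2@ESC p3@ESC -> at (0,4): 0 [-], cum=0
Step 4: p0@ESC p1@(1,0) p2@ESC p3@ESC -> at (0,4): 0 [-], cum=0
Step 5: p0@ESC p1@(0,0) p2@ESC p3@ESC -> at (0,4): 0 [-], cum=0
Step 6: p0@ESC p1@(0,1) p2@ESC p3@ESC -> at (0,4): 0 [-], cum=0
Step 7: p0@ESC p1@(0,2) p2@ESC p3@ESC -> at (0,4): 0 [-], cum=0
Step 8: p0@ESC p1@ESC p2@ESC p3@ESC -> at (0,4): 0 [-], cum=0
Total visits = 0

Answer: 0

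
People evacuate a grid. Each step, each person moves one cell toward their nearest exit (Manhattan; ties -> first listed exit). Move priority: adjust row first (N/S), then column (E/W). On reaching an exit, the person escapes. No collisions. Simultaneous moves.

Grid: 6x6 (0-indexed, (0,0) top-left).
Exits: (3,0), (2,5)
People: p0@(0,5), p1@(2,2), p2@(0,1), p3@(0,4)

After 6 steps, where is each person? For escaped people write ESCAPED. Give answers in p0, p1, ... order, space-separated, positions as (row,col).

Step 1: p0:(0,5)->(1,5) | p1:(2,2)->(3,2) | p2:(0,1)->(1,1) | p3:(0,4)->(1,4)
Step 2: p0:(1,5)->(2,5)->EXIT | p1:(3,2)->(3,1) | p2:(1,1)->(2,1) | p3:(1,4)->(2,4)
Step 3: p0:escaped | p1:(3,1)->(3,0)->EXIT | p2:(2,1)->(3,1) | p3:(2,4)->(2,5)->EXIT
Step 4: p0:escaped | p1:escaped | p2:(3,1)->(3,0)->EXIT | p3:escaped

ESCAPED ESCAPED ESCAPED ESCAPED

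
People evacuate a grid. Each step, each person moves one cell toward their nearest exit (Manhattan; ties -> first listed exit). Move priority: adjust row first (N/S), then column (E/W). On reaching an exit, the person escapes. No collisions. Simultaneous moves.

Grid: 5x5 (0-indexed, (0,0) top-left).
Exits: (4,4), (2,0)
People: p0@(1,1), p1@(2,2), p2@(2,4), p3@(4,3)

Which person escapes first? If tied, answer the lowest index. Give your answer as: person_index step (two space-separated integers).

Answer: 3 1

Derivation:
Step 1: p0:(1,1)->(2,1) | p1:(2,2)->(2,1) | p2:(2,4)->(3,4) | p3:(4,3)->(4,4)->EXIT
Step 2: p0:(2,1)->(2,0)->EXIT | p1:(2,1)->(2,0)->EXIT | p2:(3,4)->(4,4)->EXIT | p3:escaped
Exit steps: [2, 2, 2, 1]
First to escape: p3 at step 1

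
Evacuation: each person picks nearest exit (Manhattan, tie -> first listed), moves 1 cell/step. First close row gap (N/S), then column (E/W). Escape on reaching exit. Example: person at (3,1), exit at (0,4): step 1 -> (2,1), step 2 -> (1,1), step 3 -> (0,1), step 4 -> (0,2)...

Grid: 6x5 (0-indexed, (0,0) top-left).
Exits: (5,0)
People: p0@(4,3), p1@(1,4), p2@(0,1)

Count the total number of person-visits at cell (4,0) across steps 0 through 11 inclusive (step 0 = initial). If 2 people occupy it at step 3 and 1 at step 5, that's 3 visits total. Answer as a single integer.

Step 0: p0@(4,3) p1@(1,4) p2@(0,1) -> at (4,0): 0 [-], cum=0
Step 1: p0@(5,3) p1@(2,4) p2@(1,1) -> at (4,0): 0 [-], cum=0
Step 2: p0@(5,2) p1@(3,4) p2@(2,1) -> at (4,0): 0 [-], cum=0
Step 3: p0@(5,1) p1@(4,4) p2@(3,1) -> at (4,0): 0 [-], cum=0
Step 4: p0@ESC p1@(5,4) p2@(4,1) -> at (4,0): 0 [-], cum=0
Step 5: p0@ESC p1@(5,3) p2@(5,1) -> at (4,0): 0 [-], cum=0
Step 6: p0@ESC p1@(5,2) p2@ESC -> at (4,0): 0 [-], cum=0
Step 7: p0@ESC p1@(5,1) p2@ESC -> at (4,0): 0 [-], cum=0
Step 8: p0@ESC p1@ESC p2@ESC -> at (4,0): 0 [-], cum=0
Total visits = 0

Answer: 0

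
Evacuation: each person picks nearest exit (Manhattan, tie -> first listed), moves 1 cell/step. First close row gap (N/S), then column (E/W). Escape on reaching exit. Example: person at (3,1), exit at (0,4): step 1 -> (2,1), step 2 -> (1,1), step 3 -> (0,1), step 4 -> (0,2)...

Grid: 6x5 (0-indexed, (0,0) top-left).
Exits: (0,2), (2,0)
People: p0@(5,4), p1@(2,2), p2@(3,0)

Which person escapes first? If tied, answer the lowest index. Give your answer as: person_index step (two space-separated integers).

Answer: 2 1

Derivation:
Step 1: p0:(5,4)->(4,4) | p1:(2,2)->(1,2) | p2:(3,0)->(2,0)->EXIT
Step 2: p0:(4,4)->(3,4) | p1:(1,2)->(0,2)->EXIT | p2:escaped
Step 3: p0:(3,4)->(2,4) | p1:escaped | p2:escaped
Step 4: p0:(2,4)->(1,4) | p1:escaped | p2:escaped
Step 5: p0:(1,4)->(0,4) | p1:escaped | p2:escaped
Step 6: p0:(0,4)->(0,3) | p1:escaped | p2:escaped
Step 7: p0:(0,3)->(0,2)->EXIT | p1:escaped | p2:escaped
Exit steps: [7, 2, 1]
First to escape: p2 at step 1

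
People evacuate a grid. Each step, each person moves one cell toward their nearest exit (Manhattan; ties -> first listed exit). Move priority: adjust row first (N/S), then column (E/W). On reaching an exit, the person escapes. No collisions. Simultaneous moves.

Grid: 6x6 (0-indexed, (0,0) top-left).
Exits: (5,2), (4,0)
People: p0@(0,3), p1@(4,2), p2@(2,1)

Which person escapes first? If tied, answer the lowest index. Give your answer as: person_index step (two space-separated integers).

Step 1: p0:(0,3)->(1,3) | p1:(4,2)->(5,2)->EXIT | p2:(2,1)->(3,1)
Step 2: p0:(1,3)->(2,3) | p1:escaped | p2:(3,1)->(4,1)
Step 3: p0:(2,3)->(3,3) | p1:escaped | p2:(4,1)->(4,0)->EXIT
Step 4: p0:(3,3)->(4,3) | p1:escaped | p2:escaped
Step 5: p0:(4,3)->(5,3) | p1:escaped | p2:escaped
Step 6: p0:(5,3)->(5,2)->EXIT | p1:escaped | p2:escaped
Exit steps: [6, 1, 3]
First to escape: p1 at step 1

Answer: 1 1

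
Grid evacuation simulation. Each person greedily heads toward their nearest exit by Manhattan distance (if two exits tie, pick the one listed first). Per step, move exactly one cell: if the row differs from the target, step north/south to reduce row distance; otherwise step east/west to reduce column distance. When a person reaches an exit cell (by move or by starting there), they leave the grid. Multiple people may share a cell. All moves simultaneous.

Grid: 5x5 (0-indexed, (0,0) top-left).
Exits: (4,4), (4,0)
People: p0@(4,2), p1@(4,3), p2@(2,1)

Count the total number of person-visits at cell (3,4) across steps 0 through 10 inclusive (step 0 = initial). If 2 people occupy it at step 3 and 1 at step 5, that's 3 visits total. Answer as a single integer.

Answer: 0

Derivation:
Step 0: p0@(4,2) p1@(4,3) p2@(2,1) -> at (3,4): 0 [-], cum=0
Step 1: p0@(4,3) p1@ESC p2@(3,1) -> at (3,4): 0 [-], cum=0
Step 2: p0@ESC p1@ESC p2@(4,1) -> at (3,4): 0 [-], cum=0
Step 3: p0@ESC p1@ESC p2@ESC -> at (3,4): 0 [-], cum=0
Total visits = 0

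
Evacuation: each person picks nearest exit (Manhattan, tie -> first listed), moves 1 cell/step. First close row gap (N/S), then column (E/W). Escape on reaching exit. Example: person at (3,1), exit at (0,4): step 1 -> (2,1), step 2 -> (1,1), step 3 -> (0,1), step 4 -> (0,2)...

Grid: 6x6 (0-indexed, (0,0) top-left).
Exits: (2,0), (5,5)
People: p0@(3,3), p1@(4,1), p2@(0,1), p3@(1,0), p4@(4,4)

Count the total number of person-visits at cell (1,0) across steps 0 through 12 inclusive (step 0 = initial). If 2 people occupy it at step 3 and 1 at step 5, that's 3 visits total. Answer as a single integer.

Step 0: p0@(3,3) p1@(4,1) p2@(0,1) p3@(1,0) p4@(4,4) -> at (1,0): 1 [p3], cum=1
Step 1: p0@(2,3) p1@(3,1) p2@(1,1) p3@ESC p4@(5,4) -> at (1,0): 0 [-], cum=1
Step 2: p0@(2,2) p1@(2,1) p2@(2,1) p3@ESC p4@ESC -> at (1,0): 0 [-], cum=1
Step 3: p0@(2,1) p1@ESC p2@ESC p3@ESC p4@ESC -> at (1,0): 0 [-], cum=1
Step 4: p0@ESC p1@ESC p2@ESC p3@ESC p4@ESC -> at (1,0): 0 [-], cum=1
Total visits = 1

Answer: 1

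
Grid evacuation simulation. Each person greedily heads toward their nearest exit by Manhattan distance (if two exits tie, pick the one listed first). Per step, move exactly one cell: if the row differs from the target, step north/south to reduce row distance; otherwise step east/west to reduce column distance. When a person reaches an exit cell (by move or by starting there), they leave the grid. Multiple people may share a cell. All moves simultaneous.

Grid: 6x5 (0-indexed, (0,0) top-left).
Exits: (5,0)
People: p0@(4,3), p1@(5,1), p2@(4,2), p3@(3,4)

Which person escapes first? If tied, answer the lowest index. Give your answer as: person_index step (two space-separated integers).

Answer: 1 1

Derivation:
Step 1: p0:(4,3)->(5,3) | p1:(5,1)->(5,0)->EXIT | p2:(4,2)->(5,2) | p3:(3,4)->(4,4)
Step 2: p0:(5,3)->(5,2) | p1:escaped | p2:(5,2)->(5,1) | p3:(4,4)->(5,4)
Step 3: p0:(5,2)->(5,1) | p1:escaped | p2:(5,1)->(5,0)->EXIT | p3:(5,4)->(5,3)
Step 4: p0:(5,1)->(5,0)->EXIT | p1:escaped | p2:escaped | p3:(5,3)->(5,2)
Step 5: p0:escaped | p1:escaped | p2:escaped | p3:(5,2)->(5,1)
Step 6: p0:escaped | p1:escaped | p2:escaped | p3:(5,1)->(5,0)->EXIT
Exit steps: [4, 1, 3, 6]
First to escape: p1 at step 1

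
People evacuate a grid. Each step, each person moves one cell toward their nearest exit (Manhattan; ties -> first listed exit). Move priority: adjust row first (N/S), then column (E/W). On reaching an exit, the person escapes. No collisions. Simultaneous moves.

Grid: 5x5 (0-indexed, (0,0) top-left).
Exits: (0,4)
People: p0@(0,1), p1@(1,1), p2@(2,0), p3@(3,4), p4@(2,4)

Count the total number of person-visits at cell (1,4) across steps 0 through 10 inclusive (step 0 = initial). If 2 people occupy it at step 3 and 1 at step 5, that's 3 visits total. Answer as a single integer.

Answer: 2

Derivation:
Step 0: p0@(0,1) p1@(1,1) p2@(2,0) p3@(3,4) p4@(2,4) -> at (1,4): 0 [-], cum=0
Step 1: p0@(0,2) p1@(0,1) p2@(1,0) p3@(2,4) p4@(1,4) -> at (1,4): 1 [p4], cum=1
Step 2: p0@(0,3) p1@(0,2) p2@(0,0) p3@(1,4) p4@ESC -> at (1,4): 1 [p3], cum=2
Step 3: p0@ESC p1@(0,3) p2@(0,1) p3@ESC p4@ESC -> at (1,4): 0 [-], cum=2
Step 4: p0@ESC p1@ESC p2@(0,2) p3@ESC p4@ESC -> at (1,4): 0 [-], cum=2
Step 5: p0@ESC p1@ESC p2@(0,3) p3@ESC p4@ESC -> at (1,4): 0 [-], cum=2
Step 6: p0@ESC p1@ESC p2@ESC p3@ESC p4@ESC -> at (1,4): 0 [-], cum=2
Total visits = 2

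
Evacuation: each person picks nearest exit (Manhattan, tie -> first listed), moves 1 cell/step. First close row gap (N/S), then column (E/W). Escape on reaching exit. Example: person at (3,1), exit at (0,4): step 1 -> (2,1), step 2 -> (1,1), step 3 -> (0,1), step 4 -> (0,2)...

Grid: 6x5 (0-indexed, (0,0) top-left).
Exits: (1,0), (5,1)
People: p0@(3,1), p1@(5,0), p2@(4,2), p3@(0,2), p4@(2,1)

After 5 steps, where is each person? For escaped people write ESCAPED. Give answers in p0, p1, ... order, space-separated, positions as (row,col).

Step 1: p0:(3,1)->(4,1) | p1:(5,0)->(5,1)->EXIT | p2:(4,2)->(5,2) | p3:(0,2)->(1,2) | p4:(2,1)->(1,1)
Step 2: p0:(4,1)->(5,1)->EXIT | p1:escaped | p2:(5,2)->(5,1)->EXIT | p3:(1,2)->(1,1) | p4:(1,1)->(1,0)->EXIT
Step 3: p0:escaped | p1:escaped | p2:escaped | p3:(1,1)->(1,0)->EXIT | p4:escaped

ESCAPED ESCAPED ESCAPED ESCAPED ESCAPED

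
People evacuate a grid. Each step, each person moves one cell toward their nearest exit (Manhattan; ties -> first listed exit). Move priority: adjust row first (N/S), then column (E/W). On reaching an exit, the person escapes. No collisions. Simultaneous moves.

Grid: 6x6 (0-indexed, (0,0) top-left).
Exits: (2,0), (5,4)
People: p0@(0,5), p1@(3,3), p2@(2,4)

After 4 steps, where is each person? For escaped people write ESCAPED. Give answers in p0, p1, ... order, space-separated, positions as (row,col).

Step 1: p0:(0,5)->(1,5) | p1:(3,3)->(4,3) | p2:(2,4)->(3,4)
Step 2: p0:(1,5)->(2,5) | p1:(4,3)->(5,3) | p2:(3,4)->(4,4)
Step 3: p0:(2,5)->(3,5) | p1:(5,3)->(5,4)->EXIT | p2:(4,4)->(5,4)->EXIT
Step 4: p0:(3,5)->(4,5) | p1:escaped | p2:escaped

(4,5) ESCAPED ESCAPED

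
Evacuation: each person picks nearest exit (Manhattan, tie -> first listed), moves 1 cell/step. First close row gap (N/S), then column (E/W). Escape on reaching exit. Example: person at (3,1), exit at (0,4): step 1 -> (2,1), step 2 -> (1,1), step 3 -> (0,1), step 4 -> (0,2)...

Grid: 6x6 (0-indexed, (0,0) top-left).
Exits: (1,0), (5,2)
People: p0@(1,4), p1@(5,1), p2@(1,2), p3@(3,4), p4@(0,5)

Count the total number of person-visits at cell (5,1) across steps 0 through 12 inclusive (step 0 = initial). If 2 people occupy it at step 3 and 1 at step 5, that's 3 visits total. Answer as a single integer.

Step 0: p0@(1,4) p1@(5,1) p2@(1,2) p3@(3,4) p4@(0,5) -> at (5,1): 1 [p1], cum=1
Step 1: p0@(1,3) p1@ESC p2@(1,1) p3@(4,4) p4@(1,5) -> at (5,1): 0 [-], cum=1
Step 2: p0@(1,2) p1@ESC p2@ESC p3@(5,4) p4@(1,4) -> at (5,1): 0 [-], cum=1
Step 3: p0@(1,1) p1@ESC p2@ESC p3@(5,3) p4@(1,3) -> at (5,1): 0 [-], cum=1
Step 4: p0@ESC p1@ESC p2@ESC p3@ESC p4@(1,2) -> at (5,1): 0 [-], cum=1
Step 5: p0@ESC p1@ESC p2@ESC p3@ESC p4@(1,1) -> at (5,1): 0 [-], cum=1
Step 6: p0@ESC p1@ESC p2@ESC p3@ESC p4@ESC -> at (5,1): 0 [-], cum=1
Total visits = 1

Answer: 1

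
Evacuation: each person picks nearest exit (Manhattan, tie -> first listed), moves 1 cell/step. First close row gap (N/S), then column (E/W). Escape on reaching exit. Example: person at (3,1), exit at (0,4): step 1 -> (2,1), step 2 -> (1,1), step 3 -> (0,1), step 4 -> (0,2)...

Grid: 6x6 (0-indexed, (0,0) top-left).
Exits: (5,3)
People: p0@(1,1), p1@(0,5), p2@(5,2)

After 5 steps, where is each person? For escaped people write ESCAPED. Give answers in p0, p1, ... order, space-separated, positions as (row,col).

Step 1: p0:(1,1)->(2,1) | p1:(0,5)->(1,5) | p2:(5,2)->(5,3)->EXIT
Step 2: p0:(2,1)->(3,1) | p1:(1,5)->(2,5) | p2:escaped
Step 3: p0:(3,1)->(4,1) | p1:(2,5)->(3,5) | p2:escaped
Step 4: p0:(4,1)->(5,1) | p1:(3,5)->(4,5) | p2:escaped
Step 5: p0:(5,1)->(5,2) | p1:(4,5)->(5,5) | p2:escaped

(5,2) (5,5) ESCAPED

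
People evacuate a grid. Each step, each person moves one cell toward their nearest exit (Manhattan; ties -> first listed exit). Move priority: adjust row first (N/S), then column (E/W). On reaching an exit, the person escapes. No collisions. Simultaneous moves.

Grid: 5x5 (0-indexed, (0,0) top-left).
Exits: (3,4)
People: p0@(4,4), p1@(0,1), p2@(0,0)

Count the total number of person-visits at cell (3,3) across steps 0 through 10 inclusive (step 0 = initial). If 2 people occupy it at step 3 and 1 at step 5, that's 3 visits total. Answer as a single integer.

Answer: 2

Derivation:
Step 0: p0@(4,4) p1@(0,1) p2@(0,0) -> at (3,3): 0 [-], cum=0
Step 1: p0@ESC p1@(1,1) p2@(1,0) -> at (3,3): 0 [-], cum=0
Step 2: p0@ESC p1@(2,1) p2@(2,0) -> at (3,3): 0 [-], cum=0
Step 3: p0@ESC p1@(3,1) p2@(3,0) -> at (3,3): 0 [-], cum=0
Step 4: p0@ESC p1@(3,2) p2@(3,1) -> at (3,3): 0 [-], cum=0
Step 5: p0@ESC p1@(3,3) p2@(3,2) -> at (3,3): 1 [p1], cum=1
Step 6: p0@ESC p1@ESC p2@(3,3) -> at (3,3): 1 [p2], cum=2
Step 7: p0@ESC p1@ESC p2@ESC -> at (3,3): 0 [-], cum=2
Total visits = 2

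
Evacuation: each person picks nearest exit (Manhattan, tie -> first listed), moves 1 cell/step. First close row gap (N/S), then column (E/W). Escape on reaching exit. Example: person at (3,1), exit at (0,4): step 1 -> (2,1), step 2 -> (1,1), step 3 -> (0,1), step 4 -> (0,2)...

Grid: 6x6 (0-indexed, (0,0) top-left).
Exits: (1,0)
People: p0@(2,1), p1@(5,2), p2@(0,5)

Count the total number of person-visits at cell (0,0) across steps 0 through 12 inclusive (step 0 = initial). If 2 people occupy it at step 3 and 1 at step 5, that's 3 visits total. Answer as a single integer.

Step 0: p0@(2,1) p1@(5,2) p2@(0,5) -> at (0,0): 0 [-], cum=0
Step 1: p0@(1,1) p1@(4,2) p2@(1,5) -> at (0,0): 0 [-], cum=0
Step 2: p0@ESC p1@(3,2) p2@(1,4) -> at (0,0): 0 [-], cum=0
Step 3: p0@ESC p1@(2,2) p2@(1,3) -> at (0,0): 0 [-], cum=0
Step 4: p0@ESC p1@(1,2) p2@(1,2) -> at (0,0): 0 [-], cum=0
Step 5: p0@ESC p1@(1,1) p2@(1,1) -> at (0,0): 0 [-], cum=0
Step 6: p0@ESC p1@ESC p2@ESC -> at (0,0): 0 [-], cum=0
Total visits = 0

Answer: 0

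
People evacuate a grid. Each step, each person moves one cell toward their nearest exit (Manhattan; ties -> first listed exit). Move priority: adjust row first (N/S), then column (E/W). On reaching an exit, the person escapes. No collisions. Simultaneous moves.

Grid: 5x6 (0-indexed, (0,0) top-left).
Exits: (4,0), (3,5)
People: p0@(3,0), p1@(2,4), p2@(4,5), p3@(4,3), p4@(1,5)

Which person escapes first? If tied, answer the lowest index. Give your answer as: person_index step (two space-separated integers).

Answer: 0 1

Derivation:
Step 1: p0:(3,0)->(4,0)->EXIT | p1:(2,4)->(3,4) | p2:(4,5)->(3,5)->EXIT | p3:(4,3)->(4,2) | p4:(1,5)->(2,5)
Step 2: p0:escaped | p1:(3,4)->(3,5)->EXIT | p2:escaped | p3:(4,2)->(4,1) | p4:(2,5)->(3,5)->EXIT
Step 3: p0:escaped | p1:escaped | p2:escaped | p3:(4,1)->(4,0)->EXIT | p4:escaped
Exit steps: [1, 2, 1, 3, 2]
First to escape: p0 at step 1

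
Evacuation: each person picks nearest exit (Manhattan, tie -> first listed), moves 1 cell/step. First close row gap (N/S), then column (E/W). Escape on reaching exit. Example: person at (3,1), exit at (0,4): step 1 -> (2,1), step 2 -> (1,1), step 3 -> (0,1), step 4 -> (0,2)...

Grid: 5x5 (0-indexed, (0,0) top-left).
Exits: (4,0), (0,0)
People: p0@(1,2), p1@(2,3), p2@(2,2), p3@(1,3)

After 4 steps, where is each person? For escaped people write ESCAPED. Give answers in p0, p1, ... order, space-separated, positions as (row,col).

Step 1: p0:(1,2)->(0,2) | p1:(2,3)->(3,3) | p2:(2,2)->(3,2) | p3:(1,3)->(0,3)
Step 2: p0:(0,2)->(0,1) | p1:(3,3)->(4,3) | p2:(3,2)->(4,2) | p3:(0,3)->(0,2)
Step 3: p0:(0,1)->(0,0)->EXIT | p1:(4,3)->(4,2) | p2:(4,2)->(4,1) | p3:(0,2)->(0,1)
Step 4: p0:escaped | p1:(4,2)->(4,1) | p2:(4,1)->(4,0)->EXIT | p3:(0,1)->(0,0)->EXIT

ESCAPED (4,1) ESCAPED ESCAPED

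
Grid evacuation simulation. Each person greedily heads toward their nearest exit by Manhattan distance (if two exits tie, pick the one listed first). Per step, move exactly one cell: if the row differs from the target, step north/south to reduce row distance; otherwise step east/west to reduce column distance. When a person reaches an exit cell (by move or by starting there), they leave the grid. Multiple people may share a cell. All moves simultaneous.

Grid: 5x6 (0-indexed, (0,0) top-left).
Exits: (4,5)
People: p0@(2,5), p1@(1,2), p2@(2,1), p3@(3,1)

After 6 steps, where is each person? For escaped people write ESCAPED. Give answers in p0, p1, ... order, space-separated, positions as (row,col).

Step 1: p0:(2,5)->(3,5) | p1:(1,2)->(2,2) | p2:(2,1)->(3,1) | p3:(3,1)->(4,1)
Step 2: p0:(3,5)->(4,5)->EXIT | p1:(2,2)->(3,2) | p2:(3,1)->(4,1) | p3:(4,1)->(4,2)
Step 3: p0:escaped | p1:(3,2)->(4,2) | p2:(4,1)->(4,2) | p3:(4,2)->(4,3)
Step 4: p0:escaped | p1:(4,2)->(4,3) | p2:(4,2)->(4,3) | p3:(4,3)->(4,4)
Step 5: p0:escaped | p1:(4,3)->(4,4) | p2:(4,3)->(4,4) | p3:(4,4)->(4,5)->EXIT
Step 6: p0:escaped | p1:(4,4)->(4,5)->EXIT | p2:(4,4)->(4,5)->EXIT | p3:escaped

ESCAPED ESCAPED ESCAPED ESCAPED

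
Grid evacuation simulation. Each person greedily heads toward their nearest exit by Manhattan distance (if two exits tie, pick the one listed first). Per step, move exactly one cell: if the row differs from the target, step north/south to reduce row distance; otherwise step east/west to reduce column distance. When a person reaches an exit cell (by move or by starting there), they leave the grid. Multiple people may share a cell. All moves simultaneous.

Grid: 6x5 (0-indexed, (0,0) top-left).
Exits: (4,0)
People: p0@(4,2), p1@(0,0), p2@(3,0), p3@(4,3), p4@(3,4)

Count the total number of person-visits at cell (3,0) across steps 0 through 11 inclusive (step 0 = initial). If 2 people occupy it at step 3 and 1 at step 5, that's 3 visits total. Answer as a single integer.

Step 0: p0@(4,2) p1@(0,0) p2@(3,0) p3@(4,3) p4@(3,4) -> at (3,0): 1 [p2], cum=1
Step 1: p0@(4,1) p1@(1,0) p2@ESC p3@(4,2) p4@(4,4) -> at (3,0): 0 [-], cum=1
Step 2: p0@ESC p1@(2,0) p2@ESC p3@(4,1) p4@(4,3) -> at (3,0): 0 [-], cum=1
Step 3: p0@ESC p1@(3,0) p2@ESC p3@ESC p4@(4,2) -> at (3,0): 1 [p1], cum=2
Step 4: p0@ESC p1@ESC p2@ESC p3@ESC p4@(4,1) -> at (3,0): 0 [-], cum=2
Step 5: p0@ESC p1@ESC p2@ESC p3@ESC p4@ESC -> at (3,0): 0 [-], cum=2
Total visits = 2

Answer: 2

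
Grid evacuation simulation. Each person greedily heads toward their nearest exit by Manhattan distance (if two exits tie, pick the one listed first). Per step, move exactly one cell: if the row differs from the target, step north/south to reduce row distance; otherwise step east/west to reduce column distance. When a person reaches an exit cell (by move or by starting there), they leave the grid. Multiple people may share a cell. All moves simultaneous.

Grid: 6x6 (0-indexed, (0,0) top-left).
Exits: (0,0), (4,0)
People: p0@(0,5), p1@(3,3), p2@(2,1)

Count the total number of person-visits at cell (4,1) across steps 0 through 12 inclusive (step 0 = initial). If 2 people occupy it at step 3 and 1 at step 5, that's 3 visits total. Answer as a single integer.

Answer: 1

Derivation:
Step 0: p0@(0,5) p1@(3,3) p2@(2,1) -> at (4,1): 0 [-], cum=0
Step 1: p0@(0,4) p1@(4,3) p2@(1,1) -> at (4,1): 0 [-], cum=0
Step 2: p0@(0,3) p1@(4,2) p2@(0,1) -> at (4,1): 0 [-], cum=0
Step 3: p0@(0,2) p1@(4,1) p2@ESC -> at (4,1): 1 [p1], cum=1
Step 4: p0@(0,1) p1@ESC p2@ESC -> at (4,1): 0 [-], cum=1
Step 5: p0@ESC p1@ESC p2@ESC -> at (4,1): 0 [-], cum=1
Total visits = 1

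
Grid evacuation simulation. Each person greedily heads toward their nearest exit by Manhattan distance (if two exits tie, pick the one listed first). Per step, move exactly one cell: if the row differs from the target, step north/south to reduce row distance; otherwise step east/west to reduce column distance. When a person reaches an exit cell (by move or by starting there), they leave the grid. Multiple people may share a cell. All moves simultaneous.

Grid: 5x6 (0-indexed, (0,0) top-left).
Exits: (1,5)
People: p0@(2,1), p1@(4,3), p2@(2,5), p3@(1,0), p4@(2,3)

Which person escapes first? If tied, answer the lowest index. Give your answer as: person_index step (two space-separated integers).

Answer: 2 1

Derivation:
Step 1: p0:(2,1)->(1,1) | p1:(4,3)->(3,3) | p2:(2,5)->(1,5)->EXIT | p3:(1,0)->(1,1) | p4:(2,3)->(1,3)
Step 2: p0:(1,1)->(1,2) | p1:(3,3)->(2,3) | p2:escaped | p3:(1,1)->(1,2) | p4:(1,3)->(1,4)
Step 3: p0:(1,2)->(1,3) | p1:(2,3)->(1,3) | p2:escaped | p3:(1,2)->(1,3) | p4:(1,4)->(1,5)->EXIT
Step 4: p0:(1,3)->(1,4) | p1:(1,3)->(1,4) | p2:escaped | p3:(1,3)->(1,4) | p4:escaped
Step 5: p0:(1,4)->(1,5)->EXIT | p1:(1,4)->(1,5)->EXIT | p2:escaped | p3:(1,4)->(1,5)->EXIT | p4:escaped
Exit steps: [5, 5, 1, 5, 3]
First to escape: p2 at step 1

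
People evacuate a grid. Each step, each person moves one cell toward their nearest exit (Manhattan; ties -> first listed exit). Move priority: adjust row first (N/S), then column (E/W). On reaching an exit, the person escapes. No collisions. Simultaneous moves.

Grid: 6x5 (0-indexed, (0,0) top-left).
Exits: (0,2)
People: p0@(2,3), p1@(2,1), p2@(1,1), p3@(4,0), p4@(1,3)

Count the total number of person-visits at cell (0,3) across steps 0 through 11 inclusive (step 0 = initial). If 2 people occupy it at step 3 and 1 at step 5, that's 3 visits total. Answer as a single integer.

Step 0: p0@(2,3) p1@(2,1) p2@(1,1) p3@(4,0) p4@(1,3) -> at (0,3): 0 [-], cum=0
Step 1: p0@(1,3) p1@(1,1) p2@(0,1) p3@(3,0) p4@(0,3) -> at (0,3): 1 [p4], cum=1
Step 2: p0@(0,3) p1@(0,1) p2@ESC p3@(2,0) p4@ESC -> at (0,3): 1 [p0], cum=2
Step 3: p0@ESC p1@ESC p2@ESC p3@(1,0) p4@ESC -> at (0,3): 0 [-], cum=2
Step 4: p0@ESC p1@ESC p2@ESC p3@(0,0) p4@ESC -> at (0,3): 0 [-], cum=2
Step 5: p0@ESC p1@ESC p2@ESC p3@(0,1) p4@ESC -> at (0,3): 0 [-], cum=2
Step 6: p0@ESC p1@ESC p2@ESC p3@ESC p4@ESC -> at (0,3): 0 [-], cum=2
Total visits = 2

Answer: 2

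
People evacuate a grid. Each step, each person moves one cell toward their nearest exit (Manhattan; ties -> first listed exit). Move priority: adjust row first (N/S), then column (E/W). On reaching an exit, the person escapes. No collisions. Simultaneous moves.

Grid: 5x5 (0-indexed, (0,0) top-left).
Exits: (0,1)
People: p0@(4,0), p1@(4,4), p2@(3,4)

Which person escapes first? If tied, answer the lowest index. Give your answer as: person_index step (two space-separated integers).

Answer: 0 5

Derivation:
Step 1: p0:(4,0)->(3,0) | p1:(4,4)->(3,4) | p2:(3,4)->(2,4)
Step 2: p0:(3,0)->(2,0) | p1:(3,4)->(2,4) | p2:(2,4)->(1,4)
Step 3: p0:(2,0)->(1,0) | p1:(2,4)->(1,4) | p2:(1,4)->(0,4)
Step 4: p0:(1,0)->(0,0) | p1:(1,4)->(0,4) | p2:(0,4)->(0,3)
Step 5: p0:(0,0)->(0,1)->EXIT | p1:(0,4)->(0,3) | p2:(0,3)->(0,2)
Step 6: p0:escaped | p1:(0,3)->(0,2) | p2:(0,2)->(0,1)->EXIT
Step 7: p0:escaped | p1:(0,2)->(0,1)->EXIT | p2:escaped
Exit steps: [5, 7, 6]
First to escape: p0 at step 5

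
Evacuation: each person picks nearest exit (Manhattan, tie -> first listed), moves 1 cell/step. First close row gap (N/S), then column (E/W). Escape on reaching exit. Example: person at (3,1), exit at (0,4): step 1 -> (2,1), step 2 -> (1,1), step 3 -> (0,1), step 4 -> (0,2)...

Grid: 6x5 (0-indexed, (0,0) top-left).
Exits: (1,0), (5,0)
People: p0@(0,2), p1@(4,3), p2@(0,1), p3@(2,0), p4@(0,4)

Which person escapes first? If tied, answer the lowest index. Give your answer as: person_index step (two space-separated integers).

Step 1: p0:(0,2)->(1,2) | p1:(4,3)->(5,3) | p2:(0,1)->(1,1) | p3:(2,0)->(1,0)->EXIT | p4:(0,4)->(1,4)
Step 2: p0:(1,2)->(1,1) | p1:(5,3)->(5,2) | p2:(1,1)->(1,0)->EXIT | p3:escaped | p4:(1,4)->(1,3)
Step 3: p0:(1,1)->(1,0)->EXIT | p1:(5,2)->(5,1) | p2:escaped | p3:escaped | p4:(1,3)->(1,2)
Step 4: p0:escaped | p1:(5,1)->(5,0)->EXIT | p2:escaped | p3:escaped | p4:(1,2)->(1,1)
Step 5: p0:escaped | p1:escaped | p2:escaped | p3:escaped | p4:(1,1)->(1,0)->EXIT
Exit steps: [3, 4, 2, 1, 5]
First to escape: p3 at step 1

Answer: 3 1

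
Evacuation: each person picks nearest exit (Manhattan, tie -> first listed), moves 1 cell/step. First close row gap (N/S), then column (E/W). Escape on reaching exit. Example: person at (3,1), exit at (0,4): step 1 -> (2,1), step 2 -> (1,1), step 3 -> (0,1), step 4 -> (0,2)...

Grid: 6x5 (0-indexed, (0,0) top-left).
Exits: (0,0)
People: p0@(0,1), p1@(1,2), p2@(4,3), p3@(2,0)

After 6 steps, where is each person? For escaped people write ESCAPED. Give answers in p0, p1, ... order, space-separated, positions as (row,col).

Step 1: p0:(0,1)->(0,0)->EXIT | p1:(1,2)->(0,2) | p2:(4,3)->(3,3) | p3:(2,0)->(1,0)
Step 2: p0:escaped | p1:(0,2)->(0,1) | p2:(3,3)->(2,3) | p3:(1,0)->(0,0)->EXIT
Step 3: p0:escaped | p1:(0,1)->(0,0)->EXIT | p2:(2,3)->(1,3) | p3:escaped
Step 4: p0:escaped | p1:escaped | p2:(1,3)->(0,3) | p3:escaped
Step 5: p0:escaped | p1:escaped | p2:(0,3)->(0,2) | p3:escaped
Step 6: p0:escaped | p1:escaped | p2:(0,2)->(0,1) | p3:escaped

ESCAPED ESCAPED (0,1) ESCAPED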